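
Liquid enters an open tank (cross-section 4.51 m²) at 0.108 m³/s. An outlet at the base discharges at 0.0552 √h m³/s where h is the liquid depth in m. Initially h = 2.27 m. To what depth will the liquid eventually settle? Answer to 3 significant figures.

Level balance: A dh/dt = 0.108 − 0.0552 √h. Setting dh/dt = 0:
Q_in = 0.0552 √h_ss ⇒ √h_ss = 0.108/0.0552 = 1.9565.
h_ss = 1.9565² = 3.8280 m. (Since h₀ = 2.27 m < h_ss, the level will rise toward this value.)

3.83 m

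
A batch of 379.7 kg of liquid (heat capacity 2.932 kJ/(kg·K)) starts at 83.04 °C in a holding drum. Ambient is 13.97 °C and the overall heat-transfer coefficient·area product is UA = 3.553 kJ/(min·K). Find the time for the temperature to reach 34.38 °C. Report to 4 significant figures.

382.0 min

First-law balance (no shaft work): M c_p dT/dt = −UA(T − T_amb).
τ = M c_p/UA = 313.335 min; T_ss = T_amb = 13.9700 °C.
T(t) = T_ss + (T₀ − T_ss)e^(−t/τ); set T = 34.38:
t = −τ ln[(T − T_ss)/(T₀ − T_ss)] = −313.335 · ln(0.295497) = 381.986 min.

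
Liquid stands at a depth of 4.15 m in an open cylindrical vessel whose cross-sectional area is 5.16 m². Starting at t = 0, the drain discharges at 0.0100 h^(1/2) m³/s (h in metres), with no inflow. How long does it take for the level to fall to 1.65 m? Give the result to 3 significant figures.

777 s

A dh/dt = −Q_out = −0.0100 √h.
∫ h^(−1/2) dh = −(0.0100/A) ∫ dt, giving 2√h = 2√h₀ − (0.0100/A) t.
t = 2A(√h₀ − √h)/0.0100 = 2·5.16·(√4.15 − √1.65)/0.0100
  = 10.320 × (2.0372 − 1.2845) / 0.0100 = 776.72 s.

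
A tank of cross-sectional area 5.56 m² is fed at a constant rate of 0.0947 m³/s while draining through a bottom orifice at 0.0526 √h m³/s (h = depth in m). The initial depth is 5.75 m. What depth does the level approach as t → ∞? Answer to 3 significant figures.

3.24 m

Level balance: A dh/dt = 0.0947 − 0.0526 √h. Setting dh/dt = 0:
Q_in = 0.0526 √h_ss ⇒ √h_ss = 0.0947/0.0526 = 1.8004.
h_ss = 1.8004² = 3.2414 m. (Since h₀ = 5.75 m > h_ss, the level will fall toward this value.)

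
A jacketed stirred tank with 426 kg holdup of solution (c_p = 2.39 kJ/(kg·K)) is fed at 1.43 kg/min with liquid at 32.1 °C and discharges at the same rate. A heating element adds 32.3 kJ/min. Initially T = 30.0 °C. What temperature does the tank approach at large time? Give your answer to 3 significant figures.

M c_p dT/dt = ṁ c_p (T_in − T) + Q̇.
At steady state dT/dt = 0 ⇒ T_ss = T_in + Q̇/(ṁ c_p) = 32.1 + 32.3/(1.43·2.39) = 41.551 °C.

41.6 °C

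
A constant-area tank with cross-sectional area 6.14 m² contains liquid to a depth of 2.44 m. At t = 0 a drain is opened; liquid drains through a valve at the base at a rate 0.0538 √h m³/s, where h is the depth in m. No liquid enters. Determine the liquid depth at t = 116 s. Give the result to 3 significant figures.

1.11 m

With no inflow, A dh/dt = −0.0538 √h.
∫ h^(−1/2) dh = −(0.0538/A) ∫ dt, giving 2√h = 2√h₀ − (0.0538/A) t.
√h = √2.44 − 0.0538·116/(2·6.14) = 1.5620 − 0.50821 = 1.0538.
h = 1.0538² = 1.1106 m.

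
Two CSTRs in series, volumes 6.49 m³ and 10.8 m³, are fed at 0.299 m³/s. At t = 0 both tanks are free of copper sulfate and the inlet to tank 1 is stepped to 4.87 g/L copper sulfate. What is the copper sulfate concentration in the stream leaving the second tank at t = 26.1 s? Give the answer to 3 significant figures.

Each tank obeys Vᵢ dCᵢ/dt = Q(Cᵢ₋₁ − Cᵢ), so τᵢ = Vᵢ/Q.
τ₁ = 6.49/0.299 = 21.706 s; τ₂ = 10.8/0.299 = 36.120 s.
Tank 1: C₁ = C_in(1 − e^(−t/τ₁)). Tank 2 (τ₁ ≠ τ₂): C₂ = C_in[1 − (τ₁ e^(−t/τ₁) − τ₂ e^(−t/τ₂))/(τ₁ − τ₂)].
At t = 26.1: e^(−t/τ₁) = 0.30046, e^(−t/τ₂) = 0.48550.
C₂ = 4.87·[1 − (21.706·0.30046 − 36.120·0.48550)/(-14.415)] = 4.87·0.23587 = 1.1487 g/L.

1.15 g/L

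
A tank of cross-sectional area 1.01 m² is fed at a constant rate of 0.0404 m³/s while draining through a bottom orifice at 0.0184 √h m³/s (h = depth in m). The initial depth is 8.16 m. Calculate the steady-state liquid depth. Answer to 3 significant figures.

Level balance: A dh/dt = 0.0404 − 0.0184 √h. Setting dh/dt = 0:
Q_in = 0.0184 √h_ss ⇒ √h_ss = 0.0404/0.0184 = 2.1957.
h_ss = 2.1957² = 4.8209 m. (Since h₀ = 8.16 m > h_ss, the level will fall toward this value.)

4.82 m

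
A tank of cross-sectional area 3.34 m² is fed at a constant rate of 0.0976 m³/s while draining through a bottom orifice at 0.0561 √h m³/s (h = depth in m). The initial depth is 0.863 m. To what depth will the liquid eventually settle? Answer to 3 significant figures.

3.03 m

A dh/dt = Q_in − 0.0561 √h. Steady state requires inflow = outflow:
Q_in = 0.0561 √h_ss ⇒ √h_ss = 0.0976/0.0561 = 1.7398.
h_ss = 1.7398² = 3.0267 m. (Since h₀ = 0.863 m < h_ss, the level will rise toward this value.)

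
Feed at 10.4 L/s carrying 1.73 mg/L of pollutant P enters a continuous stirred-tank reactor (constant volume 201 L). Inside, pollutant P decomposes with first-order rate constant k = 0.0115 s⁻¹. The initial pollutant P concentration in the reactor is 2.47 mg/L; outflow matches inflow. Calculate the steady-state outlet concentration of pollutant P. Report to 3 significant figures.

1.42 mg/L

Accumulation = in − out − consumed: V dC/dt = Q C_in − Q C − k V C.
Steady state (dC/dt = 0): C_ss = Q C_in/(Q + kV) = C_in/(1 + kV/Q).
C_ss = 10.4·1.73/(10.4 + 0.0115·201) = 17.992/12.712 = 1.4154 mg/L.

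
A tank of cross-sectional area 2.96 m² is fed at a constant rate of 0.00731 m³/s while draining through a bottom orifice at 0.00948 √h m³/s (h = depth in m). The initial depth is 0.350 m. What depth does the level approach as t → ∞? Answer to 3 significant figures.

Accumulation of liquid (constant cross-section A): A dh/dt = Q_in − 0.00948 √h. At steady state dh/dt = 0:
Q_in = 0.00948 √h_ss ⇒ √h_ss = 0.00731/0.00948 = 0.77110.
h_ss = 0.77110² = 0.59459 m. (Since h₀ = 0.350 m < h_ss, the level will rise toward this value.)

0.595 m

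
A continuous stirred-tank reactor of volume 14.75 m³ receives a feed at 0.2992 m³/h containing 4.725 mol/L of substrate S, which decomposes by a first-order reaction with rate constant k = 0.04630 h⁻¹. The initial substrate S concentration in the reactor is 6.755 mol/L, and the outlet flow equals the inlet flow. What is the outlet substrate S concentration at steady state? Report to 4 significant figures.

Species balance: V dC/dt = Q C_in − Q C − k V C.
Steady state (dC/dt = 0): C_ss = Q C_in/(Q + kV) = C_in/(1 + kV/Q).
C_ss = 0.2992·4.725/(0.2992 + 0.04630·14.75) = 1.41372/0.982125 = 1.43945 mol/L.

1.439 mol/L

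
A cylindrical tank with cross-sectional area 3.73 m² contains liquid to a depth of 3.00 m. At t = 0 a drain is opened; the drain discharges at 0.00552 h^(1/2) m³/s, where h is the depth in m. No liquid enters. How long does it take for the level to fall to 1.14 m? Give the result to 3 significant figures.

898 s

A dh/dt = −Q_out = −0.00552 √h.
This is separable: 2 d(√h)/dt = −0.00552/A, so √h = √h₀ − (0.00552/(2A)) t.
t = 2A(√h₀ − √h)/0.00552 = 2·3.73·(√3.00 − √1.14)/0.00552
  = 7.4600 × (1.7321 − 1.0677) / 0.00552 = 897.83 s.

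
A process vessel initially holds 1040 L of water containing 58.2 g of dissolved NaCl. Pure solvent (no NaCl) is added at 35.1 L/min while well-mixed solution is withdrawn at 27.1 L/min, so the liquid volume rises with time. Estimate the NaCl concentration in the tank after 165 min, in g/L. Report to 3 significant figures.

0.00154 g/L

Total volume: dV/dt = Q_in − Q_out = 8.0000 L/min, so V(t) = 1040 + 8.0000 t and V(165) = 2360.0 L.
Species balance (pure solvent in): dm/dt = −Q_out · m/V(t).
dm/m = −Q_out dt/(V₀ + 8.0000 t); integrating gives ln(m/m₀) = −(Q_out/(Q_in−Q_out)) ln(V/V₀).
m = m₀ (V₀/V)^(Q_out/(Q_in−Q_out)) = 58.2 × (1040/2360.0)^(3.3875) = 3.6256 g.
C = m/V = 3.6256/2360.0 = 0.0015363 g/L.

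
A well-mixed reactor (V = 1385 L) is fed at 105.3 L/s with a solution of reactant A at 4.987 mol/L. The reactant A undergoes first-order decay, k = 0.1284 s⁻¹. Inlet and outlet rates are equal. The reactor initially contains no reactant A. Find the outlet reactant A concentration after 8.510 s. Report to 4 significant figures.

1.529 mol/L

V dC/dt = Q(C_in − C) − k V C.
dC/dt = (Q/V) C_in − (Q/V + k) C; effective rate a = Q/V + k = 0.0760289 + 0.1284 = 0.204429 s⁻¹.
C_ss = Q C_in/(Q + kV) = 1.85471 mol/L; C(t) = C_ss + (C₀ − C_ss) e^(−a t).
C(8.510) = 1.85471 + (-1.85471)·e^(−0.204429·8.510) = 1.85471 + (-1.85471)·0.175575 = 1.52907 mol/L.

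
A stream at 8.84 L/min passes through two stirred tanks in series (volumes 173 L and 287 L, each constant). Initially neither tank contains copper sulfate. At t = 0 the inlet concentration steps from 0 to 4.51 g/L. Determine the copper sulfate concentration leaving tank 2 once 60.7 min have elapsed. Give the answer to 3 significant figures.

3.07 g/L

Species balance on tank i: dCᵢ/dt = (Cᵢ₋₁ − Cᵢ)/τᵢ with τᵢ = Vᵢ/Q.
τ₁ = 173/8.84 = 19.570 min; τ₂ = 287/8.84 = 32.466 min.
Tank 1: C₁ = C_in(1 − e^(−t/τ₁)). Tank 2 (τ₁ ≠ τ₂): C₂ = C_in[1 − (τ₁ e^(−t/τ₁) − τ₂ e^(−t/τ₂))/(τ₁ − τ₂)].
At t = 60.7: e^(−t/τ₁) = 0.044974, e^(−t/τ₂) = 0.15418.
C₂ = 4.51·[1 − (19.570·0.044974 − 32.466·0.15418)/(-12.896)] = 4.51·0.68010 = 3.0672 g/L.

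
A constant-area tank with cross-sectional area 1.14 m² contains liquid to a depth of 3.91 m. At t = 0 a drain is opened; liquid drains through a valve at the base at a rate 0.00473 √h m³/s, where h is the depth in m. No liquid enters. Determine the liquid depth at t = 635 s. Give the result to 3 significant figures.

0.436 m

A dh/dt = −Q_out = −0.00473 √h.
This is separable: 2 d(√h)/dt = −0.00473/A, so √h = √h₀ − (0.00473/(2A)) t.
√h = √3.91 − 0.00473·635/(2·1.14) = 1.9774 − 1.3173 = 0.66003.
h = 0.66003² = 0.43563 m.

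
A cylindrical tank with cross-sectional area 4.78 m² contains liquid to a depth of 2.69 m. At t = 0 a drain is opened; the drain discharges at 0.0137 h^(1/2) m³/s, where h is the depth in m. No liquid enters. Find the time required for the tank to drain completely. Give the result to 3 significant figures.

1140 s

Volume balance on the tank: A dh/dt = −0.0137 √h.
Separate and integrate: 2(√h − √h₀) = −(0.0137/A) t.
Tank is empty when √h = 0: t_empty = 2A√h₀/0.0137.
t_empty = 2·4.78·√2.69/0.0137 = 9.5600·1.6401/0.0137 = 1144.5 s.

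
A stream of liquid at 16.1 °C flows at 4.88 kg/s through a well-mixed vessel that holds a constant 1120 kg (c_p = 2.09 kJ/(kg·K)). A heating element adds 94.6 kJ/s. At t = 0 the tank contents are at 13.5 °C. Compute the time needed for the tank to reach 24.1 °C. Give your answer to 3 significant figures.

Unsteady energy balance on the tank contents: M c_p dT/dt = ṁ c_p (T_in − T) + 94.6.
τ = M/ṁ = 229.51 s; T_ss = T_in + Q̇/(ṁ c_p) = 25.375 °C.
T(t) = T_ss + (T₀ − T_ss) e^(−t/τ). Set T = 24.1:
e^(−t/τ) = (24.1 − 25.375)/(13.5 − 25.375) = 0.10739
t = −229.51 · ln(0.10739) = 512.11 s.

512 s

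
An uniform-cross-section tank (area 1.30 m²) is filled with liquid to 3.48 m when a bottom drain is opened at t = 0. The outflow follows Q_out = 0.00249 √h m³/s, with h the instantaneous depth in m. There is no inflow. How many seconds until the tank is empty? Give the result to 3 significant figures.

1950 s

With no inflow, A dh/dt = −0.00249 √h.
∫ h^(−1/2) dh = −(0.00249/A) ∫ dt, giving 2√h = 2√h₀ − (0.00249/A) t.
Tank is empty when √h = 0: t_empty = 2A√h₀/0.00249.
t_empty = 2·1.30·√3.48/0.00249 = 2.6000·1.8655/0.00249 = 1947.9 s.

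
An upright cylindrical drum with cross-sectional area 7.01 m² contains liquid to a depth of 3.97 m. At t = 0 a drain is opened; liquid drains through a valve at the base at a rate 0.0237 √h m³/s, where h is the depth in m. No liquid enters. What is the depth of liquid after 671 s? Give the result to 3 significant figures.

A dh/dt = −Q_out = −0.0237 √h.
∫ h^(−1/2) dh = −(0.0237/A) ∫ dt, giving 2√h = 2√h₀ − (0.0237/A) t.
√h = √3.97 − 0.0237·671/(2·7.01) = 1.9925 − 1.1343 = 0.85820.
h = 0.85820² = 0.73651 m.

0.737 m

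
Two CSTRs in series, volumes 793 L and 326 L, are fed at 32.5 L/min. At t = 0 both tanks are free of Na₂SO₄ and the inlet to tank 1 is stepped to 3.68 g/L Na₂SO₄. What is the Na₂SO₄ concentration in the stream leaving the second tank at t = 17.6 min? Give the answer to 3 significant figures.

1.09 g/L

Species balance on tank i: dCᵢ/dt = (Cᵢ₋₁ − Cᵢ)/τᵢ with τᵢ = Vᵢ/Q.
τ₁ = 793/32.5 = 24.400 min; τ₂ = 326/32.5 = 10.031 min.
Tank 1: C₁ = C_in(1 − e^(−t/τ₁)). Tank 2 (τ₁ ≠ τ₂): C₂ = C_in[1 − (τ₁ e^(−t/τ₁) − τ₂ e^(−t/τ₂))/(τ₁ − τ₂)].
At t = 17.6: e^(−t/τ₁) = 0.48611, e^(−t/τ₂) = 0.17298.
C₂ = 3.68·[1 − (24.400·0.48611 − 10.031·0.17298)/(14.369)] = 3.68·0.29529 = 1.0867 g/L.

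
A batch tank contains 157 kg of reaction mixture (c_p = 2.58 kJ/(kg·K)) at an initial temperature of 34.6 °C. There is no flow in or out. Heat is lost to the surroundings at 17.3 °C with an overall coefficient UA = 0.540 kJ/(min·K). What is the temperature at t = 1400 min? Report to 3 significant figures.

First-law balance (no shaft work): M c_p dT/dt = −UA(T − T_amb).
dT/dt = (T_ss − T)/τ with T_ss = T_amb = 17.300 °C, τ = M c_p/UA = 157·2.58/0.540 = 750.11 min.
Solution: T(t) = T_ss + (T₀ − T_ss) e^(−t/τ).
T(1400) = 17.300 + (17.300)·0.15468 = 19.976 °C.

20.0 °C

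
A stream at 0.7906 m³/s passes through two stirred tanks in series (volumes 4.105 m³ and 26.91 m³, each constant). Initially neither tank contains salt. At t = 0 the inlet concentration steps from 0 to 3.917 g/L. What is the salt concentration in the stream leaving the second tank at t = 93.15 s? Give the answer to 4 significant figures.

Each tank obeys Vᵢ dCᵢ/dt = Q(Cᵢ₋₁ − Cᵢ), so τᵢ = Vᵢ/Q.
τ₁ = 4.105/0.7906 = 5.19226 s; τ₂ = 26.91/0.7906 = 34.0374 s.
Solving the cascade with C₁(0)=C₂(0)=0 gives C₂(t) = C_in[1 − (τ₁ e^(−t/τ₁) − τ₂ e^(−t/τ₂))/(τ₁ − τ₂)].
At t = 93.15: e^(−t/τ₁) = 1.61690e-08, e^(−t/τ₂) = 0.0647843.
C₂ = 3.917·[1 − (5.19226·1.61690e-08 − 34.0374·0.0647843)/(-28.8452)] = 3.917·0.923554 = 3.61756 g/L.

3.618 g/L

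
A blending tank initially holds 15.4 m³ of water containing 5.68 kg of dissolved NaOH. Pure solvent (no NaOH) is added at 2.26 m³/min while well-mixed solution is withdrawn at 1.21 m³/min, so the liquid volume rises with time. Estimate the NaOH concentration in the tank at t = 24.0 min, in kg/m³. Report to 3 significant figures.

0.0458 kg/m³

Let m(t) be the amount of NaOH. Volume: V(t) = V₀ + (Q_in − Q_out) t = 15.4 + 1.0500 t; V(24.0) = 40.600 m³.
Solute balance: dm/dt = 0 − Q_out C = −Q_out m/V(t).
dm/m = −Q_out dt/(V₀ + 1.0500 t); integrating gives ln(m/m₀) = −(Q_out/(Q_in−Q_out)) ln(V/V₀).
m = m₀ (V₀/V)^(Q_out/(Q_in−Q_out)) = 5.68 × (15.4/40.600)^(1.1524) = 1.8586 kg.
C = m/V = 1.8586/40.600 = 0.045779 kg/m³.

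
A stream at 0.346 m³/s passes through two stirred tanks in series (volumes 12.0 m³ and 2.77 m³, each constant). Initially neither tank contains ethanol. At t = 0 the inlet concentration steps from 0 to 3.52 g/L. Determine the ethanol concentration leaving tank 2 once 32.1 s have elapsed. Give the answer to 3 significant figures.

1.73 g/L

Each tank obeys Vᵢ dCᵢ/dt = Q(Cᵢ₋₁ − Cᵢ), so τᵢ = Vᵢ/Q.
τ₁ = 12.0/0.346 = 34.682 s; τ₂ = 2.77/0.346 = 8.0058 s.
Tank 1: C₁ = C_in(1 − e^(−t/τ₁)). Tank 2 (τ₁ ≠ τ₂): C₂ = C_in[1 − (τ₁ e^(−t/τ₁) − τ₂ e^(−t/τ₂))/(τ₁ − τ₂)].
At t = 32.1: e^(−t/τ₁) = 0.39631, e^(−t/τ₂) = 0.018141.
C₂ = 3.52·[1 − (34.682·0.39631 − 8.0058·0.018141)/(26.676)] = 3.52·0.49019 = 1.7255 g/L.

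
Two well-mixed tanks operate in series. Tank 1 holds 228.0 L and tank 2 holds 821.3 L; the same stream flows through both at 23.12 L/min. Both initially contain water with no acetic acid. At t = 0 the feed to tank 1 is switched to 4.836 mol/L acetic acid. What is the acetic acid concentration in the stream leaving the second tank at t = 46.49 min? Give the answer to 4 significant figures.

3.044 mol/L

Each tank obeys Vᵢ dCᵢ/dt = Q(Cᵢ₋₁ − Cᵢ), so τᵢ = Vᵢ/Q.
τ₁ = 228.0/23.12 = 9.86159 min; τ₂ = 821.3/23.12 = 35.5234 min.
Solving the cascade with C₁(0)=C₂(0)=0 gives C₂(t) = C_in[1 − (τ₁ e^(−t/τ₁) − τ₂ e^(−t/τ₂))/(τ₁ − τ₂)].
At t = 46.49: e^(−t/τ₁) = 0.00896660, e^(−t/τ₂) = 0.270167.
C₂ = 4.836·[1 − (9.86159·0.00896660 − 35.5234·0.270167)/(-25.6618)] = 4.836·0.629457 = 3.04405 mol/L.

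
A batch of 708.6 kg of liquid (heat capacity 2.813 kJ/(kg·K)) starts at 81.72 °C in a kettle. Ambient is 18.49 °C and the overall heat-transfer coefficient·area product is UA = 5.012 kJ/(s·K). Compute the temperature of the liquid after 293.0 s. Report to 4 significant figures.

First-law balance (no shaft work): M c_p dT/dt = −UA(T − T_amb).
dT/dt = (T_ss − T)/τ with T_ss = T_amb = 18.4900 °C, τ = M c_p/UA = 708.6·2.813/5.012 = 397.704 s.
T approaches T_ss exponentially: T(t) = T_ss + (T₀ − T_ss) e^(−t/τ).
T(293.0) = 18.4900 + (63.2300)·0.478677 = 48.7568 °C.

48.76 °C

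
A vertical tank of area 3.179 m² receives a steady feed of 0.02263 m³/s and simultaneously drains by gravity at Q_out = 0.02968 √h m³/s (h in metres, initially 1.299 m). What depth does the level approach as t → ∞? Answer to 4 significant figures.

0.5814 m

Level balance: A dh/dt = 0.02263 − 0.02968 √h. Setting dh/dt = 0:
Q_in = 0.02968 √h_ss ⇒ √h_ss = 0.02263/0.02968 = 0.762466.
h_ss = 0.762466² = 0.581355 m. (Since h₀ = 1.299 m > h_ss, the level will fall toward this value.)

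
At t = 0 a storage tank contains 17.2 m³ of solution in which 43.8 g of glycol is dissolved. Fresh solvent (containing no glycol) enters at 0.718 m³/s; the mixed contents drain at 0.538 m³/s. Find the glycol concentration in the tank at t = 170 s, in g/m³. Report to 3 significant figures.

Let m(t) be the amount of glycol. Volume: V(t) = V₀ + (Q_in − Q_out) t = 17.2 + 0.18000 t; V(170) = 47.800 m³.
No glycol enters, so dm/dt = −Q_out · (m/V).
dm/m = −Q_out dt/(V₀ + 0.18000 t); integrating gives ln(m/m₀) = −(Q_out/(Q_in−Q_out)) ln(V/V₀).
m = m₀ (V₀/V)^(Q_out/(Q_in−Q_out)) = 43.8 × (17.2/47.800)^(2.9889) = 2.0640 g.
C = m/V = 2.0640/47.800 = 0.043180 g/m³.

0.0432 g/m³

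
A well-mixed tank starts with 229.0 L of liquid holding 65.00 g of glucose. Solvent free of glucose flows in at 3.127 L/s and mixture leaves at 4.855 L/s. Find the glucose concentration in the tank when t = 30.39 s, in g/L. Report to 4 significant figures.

0.1772 g/L

Total volume: dV/dt = Q_in − Q_out = -1.72800 L/s, so V(t) = 229.0 − 1.72800 t and V(30.39) = 176.486 L.
Solute balance: dm/dt = 0 − Q_out C = −Q_out m/V(t).
dm/m = −Q_out dt/(V₀ − 1.72800 t); integrating gives ln(m/m₀) = −(Q_out/(Q_in−Q_out)) ln(V/V₀).
m = m₀ (V₀/V)^(Q_out/(Q_in−Q_out)) = 65.00 × (229.0/176.486)^(-2.80961) = 31.2663 g.
C = m/V = 31.2663/176.486 = 0.177160 g/L.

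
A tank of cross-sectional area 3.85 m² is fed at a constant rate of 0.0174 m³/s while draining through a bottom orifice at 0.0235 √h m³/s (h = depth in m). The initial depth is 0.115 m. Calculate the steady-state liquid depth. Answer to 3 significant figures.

0.548 m

A dh/dt = Q_in − 0.0235 √h. Steady state requires inflow = outflow:
Q_in = 0.0235 √h_ss ⇒ √h_ss = 0.0174/0.0235 = 0.74043.
h_ss = 0.74043² = 0.54823 m. (Since h₀ = 0.115 m < h_ss, the level will rise toward this value.)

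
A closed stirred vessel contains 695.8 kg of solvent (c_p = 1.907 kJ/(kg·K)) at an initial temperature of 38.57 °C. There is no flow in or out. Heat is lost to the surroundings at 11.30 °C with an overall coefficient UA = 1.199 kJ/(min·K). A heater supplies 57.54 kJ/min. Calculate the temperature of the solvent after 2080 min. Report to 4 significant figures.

56.13 °C

M c_p dT/dt = −UA(T − T_amb) + Q̇.
dT/dt = (T_ss − T)/τ with T_ss = T_amb + Q̇/UA = 11.30 + 57.54/1.199 = 59.2900 °C, τ = M c_p/UA = 695.8·1.907/1.199 = 1106.66 min.
Solution: T(t) = T_ss + (T₀ − T_ss) e^(−t/τ).
T(2080) = 59.2900 + (-20.7200)·0.152663 = 56.1268 °C.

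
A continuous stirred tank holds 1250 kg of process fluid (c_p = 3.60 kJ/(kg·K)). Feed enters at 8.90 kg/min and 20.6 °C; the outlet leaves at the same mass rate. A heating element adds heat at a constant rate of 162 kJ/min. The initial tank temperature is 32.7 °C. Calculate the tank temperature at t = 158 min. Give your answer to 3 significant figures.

First-law balance (no shaft work): M c_p dT/dt = ṁ c_p (T_in − T) + 162.
Rearrange: dT/dt = (T_ss − T)/τ with τ = M/ṁ = 140.45 min and T_ss = T_in + Q̇/(ṁ c_p) = 25.656 °C.
This is linear first-order; T(t) = T_ss + (T₀ − T_ss) e^(−t/τ).
T(158) = 25.656 + (7.0438)·e^(−158/140.45) = 25.656 + (7.0438)·0.32467 = 27.943 °C.

27.9 °C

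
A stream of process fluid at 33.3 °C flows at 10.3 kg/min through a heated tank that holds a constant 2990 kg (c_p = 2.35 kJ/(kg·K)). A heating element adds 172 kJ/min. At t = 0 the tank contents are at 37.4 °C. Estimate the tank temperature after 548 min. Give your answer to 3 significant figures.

40.0 °C

Energy balance: M c_p dT/dt = ṁ c_p (T_in − T) + 172.
τ = M/ṁ = 290.29 min; T_ss = T_in + Q̇/(ṁ c_p) = 33.3 + 172/(10.3·2.35) = 40.406 °C.
Integrating: T(t) = T_ss + (T₀ − T_ss) e^(−t/τ).
T(548) = 40.406 + (-3.0060)·e^(−548/290.29) = 40.406 + (-3.0060)·0.15141 = 39.951 °C.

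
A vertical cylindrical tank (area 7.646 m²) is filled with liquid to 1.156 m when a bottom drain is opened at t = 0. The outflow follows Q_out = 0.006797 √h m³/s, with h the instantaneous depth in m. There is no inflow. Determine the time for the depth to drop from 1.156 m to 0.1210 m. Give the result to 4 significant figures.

Mass balance (ρ constant): A dh/dt = −0.006797 √h.
Separate and integrate: 2(√h − √h₀) = −(0.006797/A) t.
t = 2A(√h₀ − √h)/0.006797 = 2·7.646·(√1.156 − √0.1210)/0.006797
  = 15.2920 × (1.07517 − 0.347851) / 0.006797 = 1636.34 s.

1636 s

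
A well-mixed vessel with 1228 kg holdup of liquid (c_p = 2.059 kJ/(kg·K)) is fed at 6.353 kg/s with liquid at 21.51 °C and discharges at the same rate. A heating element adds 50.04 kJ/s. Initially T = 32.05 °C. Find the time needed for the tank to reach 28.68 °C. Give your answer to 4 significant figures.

Heat balance on the well-mixed liquid: M c_p dT/dt = ṁ c_p (T_in − T) + 50.04.
τ = M/ṁ = 193.295 s; T_ss = T_in + Q̇/(ṁ c_p) = 25.3354 °C.
T(t) = T_ss + (T₀ − T_ss) e^(−t/τ). Set T = 28.68:
e^(−t/τ) = (28.68 − 25.3354)/(32.05 − 25.3354) = 0.498105
t = −193.295 · ln(0.498105) = 134.715 s.

134.7 s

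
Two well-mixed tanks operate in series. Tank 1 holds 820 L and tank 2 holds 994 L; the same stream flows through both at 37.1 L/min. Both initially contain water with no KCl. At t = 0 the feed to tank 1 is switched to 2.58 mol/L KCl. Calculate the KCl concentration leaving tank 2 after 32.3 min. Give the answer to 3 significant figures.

0.985 mol/L

Species balance on tank i: dCᵢ/dt = (Cᵢ₋₁ − Cᵢ)/τᵢ with τᵢ = Vᵢ/Q.
τ₁ = 820/37.1 = 22.102 min; τ₂ = 994/37.1 = 26.792 min.
Tank 1: C₁ = C_in(1 − e^(−t/τ₁)). Tank 2 (τ₁ ≠ τ₂): C₂ = C_in[1 − (τ₁ e^(−t/τ₁) − τ₂ e^(−t/τ₂))/(τ₁ − τ₂)].
At t = 32.3: e^(−t/τ₁) = 0.23192, e^(−t/τ₂) = 0.29952.
C₂ = 2.58·[1 − (22.102·0.23192 − 26.792·0.29952)/(-4.6900)] = 2.58·0.38187 = 0.98523 mol/L.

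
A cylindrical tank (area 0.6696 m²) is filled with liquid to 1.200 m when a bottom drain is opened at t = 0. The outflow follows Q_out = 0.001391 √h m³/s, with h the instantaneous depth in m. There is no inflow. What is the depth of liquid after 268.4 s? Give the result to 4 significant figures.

0.6669 m

Unsteady balance on liquid volume: A dh/dt = −0.001391 √h.
This is separable: 2 d(√h)/dt = −0.001391/A, so √h = √h₀ − (0.001391/(2A)) t.
√h = √1.200 − 0.001391·268.4/(2·0.6696) = 1.09545 − 0.278782 = 0.816663.
h = 0.816663² = 0.666939 m.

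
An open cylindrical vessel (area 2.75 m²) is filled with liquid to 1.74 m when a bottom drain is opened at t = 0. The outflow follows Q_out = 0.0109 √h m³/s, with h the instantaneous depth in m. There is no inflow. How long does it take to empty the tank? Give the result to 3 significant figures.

With no inflow, A dh/dt = −0.0109 √h.
This is separable: 2 d(√h)/dt = −0.0109/A, so √h = √h₀ − (0.0109/(2A)) t.
Set h = 0: 2√h₀ = (0.0109/A) t_empty ⇒ t_empty = 2A√h₀/0.0109.
t_empty = 2·2.75·√1.74/0.0109 = 5.5000·1.3191/0.0109 = 665.60 s.

666 s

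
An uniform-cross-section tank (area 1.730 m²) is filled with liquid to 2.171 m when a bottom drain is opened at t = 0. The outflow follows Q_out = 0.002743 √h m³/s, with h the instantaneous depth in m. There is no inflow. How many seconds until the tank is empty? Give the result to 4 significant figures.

1859 s

A dh/dt = −Q_out = −0.002743 √h.
This is separable: 2 d(√h)/dt = −0.002743/A, so √h = √h₀ − (0.002743/(2A)) t.
Set h = 0: 2√h₀ = (0.002743/A) t_empty ⇒ t_empty = 2A√h₀/0.002743.
t_empty = 2·1.730·√2.171/0.002743 = 3.46000·1.47343/0.002743 = 1858.58 s.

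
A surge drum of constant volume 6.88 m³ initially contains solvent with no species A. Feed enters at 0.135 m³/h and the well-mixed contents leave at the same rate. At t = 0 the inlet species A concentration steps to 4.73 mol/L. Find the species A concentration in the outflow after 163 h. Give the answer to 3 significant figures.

4.54 mol/L

Mass balance on the solute (V constant): V dC/dt = Q(C_in − C).
So dC/dt = (C_in − C)/τ with τ = V/Q = 6.88/0.135 = 50.963 h.
C approaches C_in exponentially: C(t) = C_in + (C₀ − C_in) e^(−t/τ).
C(163) = 4.73 + (0 − 4.73)·e^(−163/50.963) = 4.73 + (-4.7300)·0.040827 = 4.5369 mol/L.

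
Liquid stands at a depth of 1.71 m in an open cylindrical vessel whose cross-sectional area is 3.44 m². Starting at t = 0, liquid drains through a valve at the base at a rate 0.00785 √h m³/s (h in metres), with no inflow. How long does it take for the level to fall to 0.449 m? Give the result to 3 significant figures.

559 s

A dh/dt = −Q_out = −0.00785 √h.
Separate and integrate: 2(√h − √h₀) = −(0.00785/A) t.
t = 2A(√h₀ − √h)/0.00785 = 2·3.44·(√1.71 − √0.449)/0.00785
  = 6.8800 × (1.3077 − 0.67007) / 0.00785 = 558.81 s.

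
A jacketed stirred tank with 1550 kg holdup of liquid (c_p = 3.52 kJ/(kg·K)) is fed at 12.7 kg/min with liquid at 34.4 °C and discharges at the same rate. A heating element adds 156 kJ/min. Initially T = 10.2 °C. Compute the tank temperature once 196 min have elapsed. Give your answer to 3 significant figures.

M c_p dT/dt = ṁ c_p (T_in − T) + Q̇.
τ = M/ṁ = 122.05 min; T_ss = T_in + Q̇/(ṁ c_p) = 34.4 + 156/(12.7·3.52) = 37.890 °C.
This is linear first-order; T(t) = T_ss + (T₀ − T_ss) e^(−t/τ).
T(196) = 37.890 + (-27.690)·e^(−196/122.05) = 37.890 + (-27.690)·0.20070 = 32.332 °C.

32.3 °C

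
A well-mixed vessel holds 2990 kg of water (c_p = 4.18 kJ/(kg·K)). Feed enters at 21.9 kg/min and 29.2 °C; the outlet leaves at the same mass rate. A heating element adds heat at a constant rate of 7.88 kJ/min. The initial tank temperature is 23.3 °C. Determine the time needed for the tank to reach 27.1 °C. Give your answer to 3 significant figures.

M c_p dT/dt = ṁ c_p (T_in − T) + Q̇.
τ = M/ṁ = 136.53 min; T_ss = T_in + Q̇/(ṁ c_p) = 29.286 °C.
T(t) = T_ss + (T₀ − T_ss) e^(−t/τ). Set T = 27.1:
e^(−t/τ) = (27.1 − 29.286)/(23.3 − 29.286) = 0.36519
t = −136.53 · ln(0.36519) = 137.53 min.

138 min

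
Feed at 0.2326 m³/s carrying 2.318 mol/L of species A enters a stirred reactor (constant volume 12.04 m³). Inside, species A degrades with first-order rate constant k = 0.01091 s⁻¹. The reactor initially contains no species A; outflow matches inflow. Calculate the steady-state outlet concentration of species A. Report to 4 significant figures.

Accumulation = in − out − consumed: V dC/dt = Q C_in − Q C − k V C.
At steady state: 0 = Q C_in − (Q + kV) C_ss, so C_ss = Q C_in/(Q + kV).
C_ss = 0.2326·2.318/(0.2326 + 0.01091·12.04) = 0.539167/0.363956 = 1.48140 mol/L.

1.481 mol/L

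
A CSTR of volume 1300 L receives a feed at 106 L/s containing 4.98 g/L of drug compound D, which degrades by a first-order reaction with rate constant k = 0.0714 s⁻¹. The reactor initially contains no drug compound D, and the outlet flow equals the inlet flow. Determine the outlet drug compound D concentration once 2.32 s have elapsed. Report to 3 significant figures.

Species balance: V dC/dt = Q C_in − Q C − k V C.
dC/dt = (Q/V) C_in − (Q/V + k) C; effective rate a = Q/V + k = 0.081538 + 0.0714 = 0.15294 s⁻¹.
C_ss = Q C_in/(Q + kV) = 2.6551 g/L; C(t) = C_ss + (C₀ − C_ss) e^(−a t).
C(2.32) = 2.6551 + (-2.6551)·e^(−0.15294·2.32) = 2.6551 + (-2.6551)·0.70130 = 0.79306 g/L.

0.793 g/L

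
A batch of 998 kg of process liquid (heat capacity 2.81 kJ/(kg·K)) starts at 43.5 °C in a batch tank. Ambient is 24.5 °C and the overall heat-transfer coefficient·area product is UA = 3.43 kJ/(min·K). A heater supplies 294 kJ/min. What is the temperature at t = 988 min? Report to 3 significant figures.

90.3 °C

M c_p dT/dt = −UA(T − T_amb) + Q̇.
dT/dt = (T_ss − T)/τ with T_ss = T_amb + Q̇/UA = 24.5 + 294/3.43 = 110.21 °C, τ = M c_p/UA = 998·2.81/3.43 = 817.60 min.
Solution: T(t) = T_ss + (T₀ − T_ss) e^(−t/τ).
T(988) = 110.21 + (-66.714)·0.29867 = 90.289 °C.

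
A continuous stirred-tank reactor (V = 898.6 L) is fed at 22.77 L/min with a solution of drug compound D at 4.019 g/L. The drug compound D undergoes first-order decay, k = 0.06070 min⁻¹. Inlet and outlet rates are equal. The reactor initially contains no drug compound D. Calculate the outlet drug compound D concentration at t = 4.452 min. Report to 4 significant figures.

Accumulation = in − out − consumed: V dC/dt = Q C_in − Q C − k V C.
This is linear with rate a = Q/V + k = 0.0860394 min⁻¹.
C_ss = Q C_in/(Q + kV) = 1.18363 g/L; C(t) = C_ss + (C₀ − C_ss) e^(−a t).
C(4.452) = 1.18363 + (-1.18363)·e^(−0.0860394·4.452) = 1.18363 + (-1.18363)·0.681781 = 0.376655 g/L.

0.3767 g/L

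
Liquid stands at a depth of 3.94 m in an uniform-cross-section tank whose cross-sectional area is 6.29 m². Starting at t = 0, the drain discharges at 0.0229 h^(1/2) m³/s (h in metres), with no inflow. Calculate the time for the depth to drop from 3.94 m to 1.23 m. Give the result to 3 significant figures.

481 s

A dh/dt = −Q_out = −0.0229 √h.
This is separable: 2 d(√h)/dt = −0.0229/A, so √h = √h₀ − (0.0229/(2A)) t.
t = 2A(√h₀ − √h)/0.0229 = 2·6.29·(√3.94 − √1.23)/0.0229
  = 12.580 × (1.9849 − 1.1091) / 0.0229 = 481.17 s.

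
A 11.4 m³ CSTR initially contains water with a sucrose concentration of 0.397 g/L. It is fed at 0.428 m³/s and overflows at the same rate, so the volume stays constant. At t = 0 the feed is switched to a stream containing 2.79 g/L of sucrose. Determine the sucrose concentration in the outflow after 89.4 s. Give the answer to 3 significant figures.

Transient balance on the dissolved component: V dC/dt = Q(C_in − C).
So dC/dt = (C_in − C)/τ with τ = V/Q = 11.4/0.428 = 26.636 s.
This is linear first-order; C(t) = C_in + (C₀ − C_in) e^(−t/τ).
C(89.4) = 2.79 + (0.397 − 2.79)·e^(−89.4/26.636) = 2.79 + (-2.3930)·0.034860 = 2.7066 g/L.

2.71 g/L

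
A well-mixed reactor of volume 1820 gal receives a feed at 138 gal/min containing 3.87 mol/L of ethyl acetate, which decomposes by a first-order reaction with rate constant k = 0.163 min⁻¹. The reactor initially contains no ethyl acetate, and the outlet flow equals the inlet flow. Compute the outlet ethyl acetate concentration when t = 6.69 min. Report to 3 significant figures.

V dC/dt = Q(C_in − C) − k V C.
dC/dt = (Q/V) C_in − (Q/V + k) C; effective rate a = Q/V + k = 0.075824 + 0.163 = 0.23882 min⁻¹.
C_ss = Q C_in/(Q + kV) = 1.2287 mol/L; C(t) = C_ss + (C₀ − C_ss) e^(−a t).
C(6.69) = 1.2287 + (-1.2287)·e^(−0.23882·6.69) = 1.2287 + (-1.2287)·0.20235 = 0.98005 mol/L.

0.980 mol/L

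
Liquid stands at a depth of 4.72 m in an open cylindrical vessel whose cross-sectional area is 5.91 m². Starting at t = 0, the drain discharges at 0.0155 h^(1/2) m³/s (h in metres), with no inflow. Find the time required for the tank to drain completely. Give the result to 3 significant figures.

Volume balance on the tank: A dh/dt = −0.0155 √h.
This is separable: 2 d(√h)/dt = −0.0155/A, so √h = √h₀ − (0.0155/(2A)) t.
Tank is empty when √h = 0: t_empty = 2A√h₀/0.0155.
t_empty = 2·5.91·√4.72/0.0155 = 11.820·2.1726/0.0155 = 1656.7 s.

1660 s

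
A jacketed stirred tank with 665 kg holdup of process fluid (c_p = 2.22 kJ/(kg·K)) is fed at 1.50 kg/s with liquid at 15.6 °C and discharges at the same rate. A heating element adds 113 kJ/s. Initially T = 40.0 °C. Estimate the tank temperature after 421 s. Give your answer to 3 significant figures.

M c_p dT/dt = ṁ c_p (T_in − T) + Q̇.
Rearrange: dT/dt = (T_ss − T)/τ with τ = M/ṁ = 443.33 s and T_ss = T_in + Q̇/(ṁ c_p) = 49.534 °C.
T approaches T_ss exponentially: T(t) = T_ss + (T₀ − T_ss) e^(−t/τ).
T(421) = 49.534 + (-9.5339)·e^(−421/443.33) = 49.534 + (-9.5339)·0.38689 = 45.845 °C.

45.8 °C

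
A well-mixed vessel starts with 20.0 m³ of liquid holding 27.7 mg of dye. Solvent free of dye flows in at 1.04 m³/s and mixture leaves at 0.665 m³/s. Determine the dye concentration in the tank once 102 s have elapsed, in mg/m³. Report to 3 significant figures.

0.0714 mg/m³

Let m(t) be the amount of dye. Volume: V(t) = V₀ + (Q_in − Q_out) t = 20.0 + 0.37500 t; V(102) = 58.250 m³.
Solute balance: dm/dt = 0 − Q_out C = −Q_out m/V(t).
dm/m = −Q_out dt/(V₀ + 0.37500 t); integrating gives ln(m/m₀) = −(Q_out/(Q_in−Q_out)) ln(V/V₀).
m = m₀ (V₀/V)^(Q_out/(Q_in−Q_out)) = 27.7 × (20.0/58.250)^(1.7733) = 4.1608 mg.
C = m/V = 4.1608/58.250 = 0.071431 mg/m³.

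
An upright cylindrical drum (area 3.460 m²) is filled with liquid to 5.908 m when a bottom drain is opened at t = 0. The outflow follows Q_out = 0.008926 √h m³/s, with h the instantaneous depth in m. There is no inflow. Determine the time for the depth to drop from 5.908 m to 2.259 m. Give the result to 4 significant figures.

With no inflow, A dh/dt = −0.008926 √h.
∫ h^(−1/2) dh = −(0.008926/A) ∫ dt, giving 2√h = 2√h₀ − (0.008926/A) t.
t = 2A(√h₀ − √h)/0.008926 = 2·3.460·(√5.908 − √2.259)/0.008926
  = 6.92000 × (2.43064 − 1.50300) / 0.008926 = 719.166 s.

719.2 s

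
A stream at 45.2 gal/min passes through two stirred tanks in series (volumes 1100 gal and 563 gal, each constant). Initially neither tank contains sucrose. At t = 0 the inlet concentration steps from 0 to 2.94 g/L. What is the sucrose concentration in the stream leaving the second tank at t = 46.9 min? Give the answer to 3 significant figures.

2.13 g/L

Species balance on tank i: dCᵢ/dt = (Cᵢ₋₁ − Cᵢ)/τᵢ with τᵢ = Vᵢ/Q.
τ₁ = 1100/45.2 = 24.336 min; τ₂ = 563/45.2 = 12.456 min.
Solving the cascade with C₁(0)=C₂(0)=0 gives C₂(t) = C_in[1 − (τ₁ e^(−t/τ₁) − τ₂ e^(−t/τ₂))/(τ₁ − τ₂)].
At t = 46.9: e^(−t/τ₁) = 0.14556, e^(−t/τ₂) = 0.023160.
C₂ = 2.94·[1 − (24.336·0.14556 − 12.456·0.023160)/(11.881)] = 2.94·0.72611 = 2.1348 g/L.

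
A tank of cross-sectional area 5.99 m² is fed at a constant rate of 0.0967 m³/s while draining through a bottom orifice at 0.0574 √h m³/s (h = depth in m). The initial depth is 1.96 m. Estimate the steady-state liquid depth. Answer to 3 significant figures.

A dh/dt = Q_in − 0.0574 √h. Steady state requires inflow = outflow:
Q_in = 0.0574 √h_ss ⇒ √h_ss = 0.0967/0.0574 = 1.6847.
h_ss = 1.6847² = 2.8381 m. (Since h₀ = 1.96 m < h_ss, the level will rise toward this value.)

2.84 m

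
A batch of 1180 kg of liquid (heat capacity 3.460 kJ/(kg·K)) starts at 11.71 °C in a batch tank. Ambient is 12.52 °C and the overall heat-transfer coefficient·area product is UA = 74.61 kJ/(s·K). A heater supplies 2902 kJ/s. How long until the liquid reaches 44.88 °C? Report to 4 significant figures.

98.73 s

Lumped-capacitance energy balance: M c_p dT/dt = UA(T_amb − T) + Q̇.
τ = M c_p/UA = 54.7219 s; T_ss = T_amb + Q̇/UA = 12.52 + 2902/74.61 = 51.4156 °C.
T(t) = T_ss + (T₀ − T_ss)e^(−t/τ); set T = 44.88:
t = −τ ln[(T − T_ss)/(T₀ − T_ss)] = −54.7219 · ln(0.164601) = 98.7308 s.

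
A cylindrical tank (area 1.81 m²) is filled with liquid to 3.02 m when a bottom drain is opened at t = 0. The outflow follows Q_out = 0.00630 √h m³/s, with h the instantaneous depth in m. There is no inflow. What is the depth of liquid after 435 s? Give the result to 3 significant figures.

With no inflow, A dh/dt = −0.00630 √h.
This is separable: 2 d(√h)/dt = −0.00630/A, so √h = √h₀ − (0.00630/(2A)) t.
√h = √3.02 − 0.00630·435/(2·1.81) = 1.7378 − 0.75704 = 0.98077.
h = 0.98077² = 0.96191 m.

0.962 m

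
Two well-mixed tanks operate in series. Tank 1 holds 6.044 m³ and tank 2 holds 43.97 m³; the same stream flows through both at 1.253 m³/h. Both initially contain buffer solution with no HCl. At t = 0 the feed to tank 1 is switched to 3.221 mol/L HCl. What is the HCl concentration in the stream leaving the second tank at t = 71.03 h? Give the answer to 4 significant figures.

2.728 mol/L

Each tank obeys Vᵢ dCᵢ/dt = Q(Cᵢ₋₁ − Cᵢ), so τᵢ = Vᵢ/Q.
τ₁ = 6.044/1.253 = 4.82362 h; τ₂ = 43.97/1.253 = 35.0918 h.
Tank 1: C₁ = C_in(1 − e^(−t/τ₁)). Tank 2 (τ₁ ≠ τ₂): C₂ = C_in[1 − (τ₁ e^(−t/τ₁) − τ₂ e^(−t/τ₂))/(τ₁ − τ₂)].
At t = 71.03: e^(−t/τ₁) = 4.02551e-07, e^(−t/τ₂) = 0.132110.
C₂ = 3.221·[1 − (4.82362·4.02551e-07 − 35.0918·0.132110)/(-30.2682)] = 3.221·0.846837 = 2.72766 mol/L.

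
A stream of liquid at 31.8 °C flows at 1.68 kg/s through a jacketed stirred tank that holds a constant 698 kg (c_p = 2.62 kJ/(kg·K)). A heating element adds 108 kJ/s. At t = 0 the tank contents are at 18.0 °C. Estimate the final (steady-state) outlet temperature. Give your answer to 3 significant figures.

M c_p dT/dt = ṁ c_p (T_in − T) + Q̇.
At steady state dT/dt = 0 ⇒ T_ss = T_in + Q̇/(ṁ c_p) = 31.8 + 108/(1.68·2.62) = 56.337 °C.

56.3 °C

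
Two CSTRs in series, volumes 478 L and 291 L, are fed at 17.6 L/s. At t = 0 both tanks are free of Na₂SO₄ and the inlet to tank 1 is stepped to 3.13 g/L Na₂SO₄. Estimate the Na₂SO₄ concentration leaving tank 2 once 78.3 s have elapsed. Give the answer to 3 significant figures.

2.72 g/L

Each tank obeys Vᵢ dCᵢ/dt = Q(Cᵢ₋₁ − Cᵢ), so τᵢ = Vᵢ/Q.
τ₁ = 478/17.6 = 27.159 s; τ₂ = 291/17.6 = 16.534 s.
Tank 1: C₁ = C_in(1 − e^(−t/τ₁)). Tank 2 (τ₁ ≠ τ₂): C₂ = C_in[1 − (τ₁ e^(−t/τ₁) − τ₂ e^(−t/τ₂))/(τ₁ − τ₂)].
At t = 78.3: e^(−t/τ₁) = 0.055966, e^(−t/τ₂) = 0.0087766.
C₂ = 3.13·[1 − (27.159·0.055966 − 16.534·0.0087766)/(10.625)] = 3.13·0.87060 = 2.7250 g/L.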